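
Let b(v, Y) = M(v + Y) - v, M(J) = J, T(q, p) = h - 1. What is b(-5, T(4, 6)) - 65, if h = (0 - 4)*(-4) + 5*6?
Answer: -20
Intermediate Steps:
h = 46 (h = -4*(-4) + 30 = 16 + 30 = 46)
T(q, p) = 45 (T(q, p) = 46 - 1 = 45)
b(v, Y) = Y (b(v, Y) = (v + Y) - v = (Y + v) - v = Y)
b(-5, T(4, 6)) - 65 = 45 - 65 = -20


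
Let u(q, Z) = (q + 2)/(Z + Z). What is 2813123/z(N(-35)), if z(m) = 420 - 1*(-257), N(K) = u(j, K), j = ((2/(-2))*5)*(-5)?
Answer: 2813123/677 ≈ 4155.3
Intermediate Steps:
j = 25 (j = ((2*(-½))*5)*(-5) = -1*5*(-5) = -5*(-5) = 25)
u(q, Z) = (2 + q)/(2*Z) (u(q, Z) = (2 + q)/((2*Z)) = (2 + q)*(1/(2*Z)) = (2 + q)/(2*Z))
N(K) = 27/(2*K) (N(K) = (2 + 25)/(2*K) = (½)*27/K = 27/(2*K))
z(m) = 677 (z(m) = 420 + 257 = 677)
2813123/z(N(-35)) = 2813123/677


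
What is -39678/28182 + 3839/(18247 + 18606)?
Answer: -225677106/173098541 ≈ -1.3037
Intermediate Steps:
-39678/28182 + 3839/(18247 + 18606) = -39678*1/28182 + 3839/36853 = -6613/4697 + 3839*(1/36853) = -6613/4697 + 3839/36853 = -225677106/173098541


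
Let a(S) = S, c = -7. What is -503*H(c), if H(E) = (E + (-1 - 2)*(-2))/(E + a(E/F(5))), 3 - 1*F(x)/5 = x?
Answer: -5030/63 ≈ -79.841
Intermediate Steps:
F(x) = 15 - 5*x
H(E) = 10*(6 + E)/(9*E) (H(E) = (E + (-1 - 2)*(-2))/(E + E/(15 - 5*5)) = (E - 3*(-2))/(E + E/(15 - 25)) = (E + 6)/(E + E/(-10)) = (6 + E)/(E + E*(-1/10)) = (6 + E)/(E - E/10) = (6 + E)/((9*E/10)) = (6 + E)*(10/(9*E)) = 10*(6 + E)/(9*E))
-503*H(c) = -5030*(6 - 7)/(9*(-7)) = -5030*(-1)*(-1)/(9*7) = -503*10/63 = -5030/63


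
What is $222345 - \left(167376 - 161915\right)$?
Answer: $216884$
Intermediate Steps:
$222345 - \left(167376 - 161915\right) = 222345 - 5461 = 216884$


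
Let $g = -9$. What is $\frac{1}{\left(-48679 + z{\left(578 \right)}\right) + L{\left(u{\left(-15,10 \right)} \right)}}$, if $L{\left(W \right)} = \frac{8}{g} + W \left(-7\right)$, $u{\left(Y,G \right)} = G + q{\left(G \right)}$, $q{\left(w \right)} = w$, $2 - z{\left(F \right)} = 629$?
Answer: $- \frac{9}{445022} \approx -2.0224 \cdot 10^{-5}$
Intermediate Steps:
$z{\left(F \right)} = -627$ ($z{\left(F \right)} = 2 - 629 = -627$)
$u{\left(Y,G \right)} = 2 G$ ($u{\left(Y,G \right)} = G + G = 2 G$)
$L{\left(W \right)} = - \frac{8}{9} - 7 W$ ($L{\left(W \right)} = \frac{8}{-9} + W \left(-7\right) = 8 \left(- \frac{1}{9}\right) - 7 W = - \frac{8}{9} - 7 W$)
$\frac{1}{\left(-48679 + z{\left(578 \right)}\right) + L{\left(u{\left(-15,10 \right)} \right)}} = \frac{1}{\left(-48679 - 627\right) - \left(\frac{8}{9} + 7 \cdot 2 \cdot 10\right)} = \frac{1}{-49306 - \frac{1268}{9}} = \frac{1}{- \frac{445022}{9}} = - \frac{9}{445022}$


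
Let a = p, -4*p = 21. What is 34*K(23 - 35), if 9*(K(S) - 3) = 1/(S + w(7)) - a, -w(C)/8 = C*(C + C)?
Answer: 218195/1791 ≈ 121.83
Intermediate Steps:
p = -21/4 (p = -¼*21 = -21/4 ≈ -5.2500)
a = -21/4 ≈ -5.2500
w(C) = -16*C² (w(C) = -8*C*(C + C) = -8*C*2*C = -16*C²)
K(S) = 43/12 + 1/(9*(-784 + S)) (K(S) = 3 + (1/(S - 16*7²) - 1*(-21/4))/9 = 3 + (1/(S - 16*49) + 21/4)/9 = 3 + (1/(S - 784) + 21/4)/9 = 3 + (1/(-784 + S) + 21/4)/9 = 3 + (21/4 + 1/(-784 + S))/9 = 3 + (7/12 + 1/(9*(-784 + S))) = 43/12 + 1/(9*(-784 + S)))
34*K(23 - 35) = 34*((-101132 + 129*(23 - 35))/(36*(-784 + (23 - 35)))) = 34*((-101132 + 129*(-12))/(36*(-784 - 12))) = 34*((1/36)*(-101132 - 1548)/(-796)) = 34*((1/36)*(-1/796)*(-102680)) = 34*(12835/3582) = 218195/1791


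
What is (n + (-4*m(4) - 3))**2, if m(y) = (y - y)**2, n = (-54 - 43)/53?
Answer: 65536/2809 ≈ 23.331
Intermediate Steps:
n = -97/53 (n = -97*1/53 = -97/53 ≈ -1.8302)
m(y) = 0 (m(y) = 0**2 = 0)
(n + (-4*m(4) - 3))**2 = (-97/53 + (-4*0 - 3))**2 = (-97/53 + (0 - 3))**2 = (-97/53 - 3)**2 = (-256/53)**2 = 65536/2809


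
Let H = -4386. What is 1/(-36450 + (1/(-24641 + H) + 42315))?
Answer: 29027/170243354 ≈ 0.00017050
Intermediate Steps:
1/(-36450 + (1/(-24641 + H) + 42315)) = 1/(-36450 + (1/(-24641 - 4386) + 42315)) = 1/(-36450 + (1/(-29027) + 42315)) = 1/(-36450 + (-1/29027 + 42315)) = 1/(-36450 + 1228277504/29027) = 1/(170243354/29027) = 29027/170243354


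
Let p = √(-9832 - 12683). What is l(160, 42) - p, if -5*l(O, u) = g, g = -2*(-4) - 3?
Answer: -1 - I*√22515 ≈ -1.0 - 150.05*I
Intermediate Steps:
g = 5 (g = 8 - 3 = 5)
l(O, u) = -1 (l(O, u) = -⅕*5 = -1)
p = I*√22515 (p = √(-22515) = I*√22515 ≈ 150.05*I)
l(160, 42) - p = -1 - I*√22515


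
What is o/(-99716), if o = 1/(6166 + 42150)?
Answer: -1/4817878256 ≈ -2.0756e-10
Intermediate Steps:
o = 1/48316 ≈ 2.0697e-5
o/(-99716) = (1/48316)/(-99716) = (1/48316)*(-1/99716) = -1/4817878256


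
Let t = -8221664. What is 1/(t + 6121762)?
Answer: -1/2099902 ≈ -4.7621e-7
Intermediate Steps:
1/(t + 6121762) = 1/(-8221664 + 6121762) = 1/(-2099902) = -1/2099902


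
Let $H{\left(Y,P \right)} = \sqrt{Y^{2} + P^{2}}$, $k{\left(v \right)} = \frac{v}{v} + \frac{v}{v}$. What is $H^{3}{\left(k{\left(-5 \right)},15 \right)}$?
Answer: $229 \sqrt{229} \approx 3465.4$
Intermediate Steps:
$k{\left(v \right)} = 2$ ($k{\left(v \right)} = 1 + 1 = 2$)
$H{\left(Y,P \right)} = \sqrt{P^{2} + Y^{2}}$
$H^{3}{\left(k{\left(-5 \right)},15 \right)} = \left(\sqrt{15^{2} + 2^{2}}\right)^{3} = \left(\sqrt{225 + 4}\right)^{3} = \left(\sqrt{229}\right)^{3} = 229 \sqrt{229}$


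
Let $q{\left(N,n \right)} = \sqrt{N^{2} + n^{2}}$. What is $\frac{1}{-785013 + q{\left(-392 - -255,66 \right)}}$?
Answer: $- \frac{785013}{616245387044} - \frac{25 \sqrt{37}}{616245387044} \approx -1.2741 \cdot 10^{-6}$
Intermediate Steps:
$\frac{1}{-785013 + q{\left(-392 - -255,66 \right)}} = \frac{1}{-785013 + \sqrt{\left(-392 - -255\right)^{2} + 66^{2}}} = \frac{1}{-785013 + \sqrt{\left(-392 + 255\right)^{2} + 4356}} = \frac{1}{-785013 + \sqrt{\left(-137\right)^{2} + 4356}} = \frac{1}{-785013 + \sqrt{18769 + 4356}} = \frac{1}{-785013 + \sqrt{23125}} = \frac{1}{-785013 + 25 \sqrt{37}}$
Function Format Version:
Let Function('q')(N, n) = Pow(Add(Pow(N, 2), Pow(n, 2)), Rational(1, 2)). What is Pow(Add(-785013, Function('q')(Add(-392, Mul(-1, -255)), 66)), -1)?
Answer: Add(Rational(-785013, 616245387044), Mul(Rational(-25, 616245387044), Pow(37, Rational(1, 2)))) ≈ -1.2741e-6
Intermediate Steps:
Pow(Add(-785013, Function('q')(Add(-392, Mul(-1, -255)), 66)), -1) = Pow(Add(-785013, Pow(Add(Pow(Add(-392, Mul(-1, -255)), 2), Pow(66, 2)), Rational(1, 2))), -1) = Pow(Add(-785013, Pow(Add(Pow(Add(-392, 255), 2), 4356), Rational(1, 2))), -1) = Pow(Add(-785013, Pow(Add(Pow(-137, 2), 4356), Rational(1, 2))), -1) = Pow(Add(-785013, Pow(Add(18769, 4356), Rational(1, 2))), -1) = Pow(Add(-785013, Pow(23125, Rational(1, 2))), -1) = Pow(Add(-785013, Mul(25, Pow(37, Rational(1, 2)))), -1)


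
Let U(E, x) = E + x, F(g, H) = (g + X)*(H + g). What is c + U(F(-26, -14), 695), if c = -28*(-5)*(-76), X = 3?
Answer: -9025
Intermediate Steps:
F(g, H) = (3 + g)*(H + g) (F(g, H) = (g + 3)*(H + g) = (3 + g)*(H + g))
c = -10640 (c = 140*(-76) = -10640)
c + U(F(-26, -14), 695) = -10640 + (((-26)² + 3*(-14) + 3*(-26) - 14*(-26)) + 695) = -10640 + ((676 - 42 - 78 + 364) + 695) = -10640 + (920 + 695) = -10640 + 1615 = -9025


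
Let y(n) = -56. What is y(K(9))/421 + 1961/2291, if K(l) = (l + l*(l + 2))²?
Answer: 697285/964511 ≈ 0.72294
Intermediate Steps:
K(l) = (l + l*(2 + l))²
y(K(9))/421 + 1961/2291 = -56/421 + 1961/2291 = 697285/964511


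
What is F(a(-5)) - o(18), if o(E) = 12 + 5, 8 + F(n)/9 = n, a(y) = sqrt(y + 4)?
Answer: -89 + 9*I ≈ -89.0 + 9.0*I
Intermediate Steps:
a(y) = sqrt(4 + y)
F(n) = -72 + 9*n
o(E) = 17
F(a(-5)) - o(18) = (-72 + 9*sqrt(4 - 5)) - 1*17 = (-72 + 9*sqrt(-1)) - 17 = (-72 + 9*I) - 17 = -89 + 9*I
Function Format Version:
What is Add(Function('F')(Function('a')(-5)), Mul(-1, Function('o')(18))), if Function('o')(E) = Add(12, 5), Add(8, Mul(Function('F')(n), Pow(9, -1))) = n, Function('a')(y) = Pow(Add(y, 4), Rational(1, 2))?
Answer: Add(-89, Mul(9, I)) ≈ Add(-89.000, Mul(9.0000, I))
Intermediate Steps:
Function('a')(y) = Pow(Add(4, y), Rational(1, 2))
Function('F')(n) = Add(-72, Mul(9, n))
Function('o')(E) = 17
Add(Function('F')(Function('a')(-5)), Mul(-1, Function('o')(18))) = Add(Add(-72, Mul(9, Pow(Add(4, -5), Rational(1, 2)))), Mul(-1, 17)) = Add(Add(-72, Mul(9, Pow(-1, Rational(1, 2)))), -17) = Add(Add(-72, Mul(9, I)), -17) = Add(-89, Mul(9, I))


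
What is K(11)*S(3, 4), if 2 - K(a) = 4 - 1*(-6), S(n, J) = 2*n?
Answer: -48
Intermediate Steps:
K(a) = -8 (K(a) = 2 - (4 - 1*(-6)) = 2 - (4 + 6) = 2 - 1*10 = 2 - 10 = -8)
K(11)*S(3, 4) = -16*3 = -8*6 = -48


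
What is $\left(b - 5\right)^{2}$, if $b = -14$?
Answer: $361$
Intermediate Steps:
$\left(b - 5\right)^{2} = \left(-14 - 5\right)^{2} = \left(-19\right)^{2} = 361$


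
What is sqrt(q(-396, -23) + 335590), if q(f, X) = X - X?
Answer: sqrt(335590) ≈ 579.30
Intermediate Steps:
q(f, X) = 0
sqrt(q(-396, -23) + 335590) = sqrt(0 + 335590) = sqrt(335590)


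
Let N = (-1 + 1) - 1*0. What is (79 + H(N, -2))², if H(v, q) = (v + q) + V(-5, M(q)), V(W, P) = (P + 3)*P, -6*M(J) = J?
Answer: 494209/81 ≈ 6101.3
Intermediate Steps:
M(J) = -J/6
N = 0 (N = 0 + 0 = 0)
V(W, P) = P*(3 + P) (V(W, P) = (3 + P)*P = P*(3 + P))
H(v, q) = q + v - q*(3 - q/6)/6 (H(v, q) = (v + q) + (-q/6)*(3 - q/6) = (q + v) - q*(3 - q/6)/6 = q + v - q*(3 - q/6)/6)
(79 + H(N, -2))² = (79 + (0 + (½)*(-2) + (1/36)*(-2)²))² = (79 + (0 - 1 + (1/36)*4))² = (79 + (0 - 1 + ⅑))² = (79 - 8/9)² = (703/9)² = 494209/81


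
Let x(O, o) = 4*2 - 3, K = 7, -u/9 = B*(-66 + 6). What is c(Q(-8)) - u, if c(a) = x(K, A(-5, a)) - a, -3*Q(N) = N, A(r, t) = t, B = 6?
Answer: -9713/3 ≈ -3237.7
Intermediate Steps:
Q(N) = -N/3
u = 3240 (u = -54*(-66 + 6) = -54*(-60) = -9*(-360) = 3240)
x(O, o) = 5 (x(O, o) = 8 - 3 = 5)
c(a) = 5 - a
c(Q(-8)) - u = (5 - (-1)*(-8)/3) - 1*3240 = (5 - 1*8/3) - 3240 = (5 - 8/3) - 3240 = 7/3 - 3240 = -9713/3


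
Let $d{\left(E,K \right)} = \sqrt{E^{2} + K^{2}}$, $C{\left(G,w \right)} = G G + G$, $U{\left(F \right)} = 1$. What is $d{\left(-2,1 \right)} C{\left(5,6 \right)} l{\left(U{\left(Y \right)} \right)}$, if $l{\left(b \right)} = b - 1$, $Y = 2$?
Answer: $0$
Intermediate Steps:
$C{\left(G,w \right)} = G + G^{2}$ ($C{\left(G,w \right)} = G^{2} + G = G + G^{2}$)
$l{\left(b \right)} = -1 + b$
$d{\left(-2,1 \right)} C{\left(5,6 \right)} l{\left(U{\left(Y \right)} \right)} = \sqrt{\left(-2\right)^{2} + 1^{2}} \cdot 5 \left(1 + 5\right) \left(-1 + 1\right) = \sqrt{4 + 1} \cdot 5 \cdot 6 \cdot 0 = \sqrt{5} \cdot 30 \cdot 0 = 30 \sqrt{5} \cdot 0 = 0$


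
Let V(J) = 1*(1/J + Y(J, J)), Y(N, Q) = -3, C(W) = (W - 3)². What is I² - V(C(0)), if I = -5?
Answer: 251/9 ≈ 27.889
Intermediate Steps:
C(W) = (-3 + W)²
V(J) = -3 + 1/J (V(J) = 1*(1/J - 3) = 1*(-3 + 1/J) = -3 + 1/J)
I² - V(C(0)) = (-5)² - (-3 + 1/((-3 + 0)²)) = 25 - (-3 + 1/((-3)²)) = 25 - (-3 + 1/9) = 25 - (-3 + ⅑) = 25 - 1*(-26/9) = 25 + 26/9 = 251/9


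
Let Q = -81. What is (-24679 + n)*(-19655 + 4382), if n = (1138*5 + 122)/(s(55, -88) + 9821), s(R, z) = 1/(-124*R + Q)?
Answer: 6386298826582791/16943680 ≈ 3.7691e+8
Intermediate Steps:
s(R, z) = 1/(-81 - 124*R) (s(R, z) = 1/(-124*R - 81) = 1/(-81 - 124*R))
n = 10027153/16943680 (n = (1138*5 + 122)/(-1/(81 + 124*55) + 9821) = (5690 + 122)/(-1/(81 + 6820) + 9821) = 5812/(-1/6901 + 9821) = 5812/(67774720/6901) = 5812*(6901/67774720) = 10027153/16943680 ≈ 0.59179)
(-24679 + n)*(-19655 + 4382) = (-24679 + 10027153/16943680)*(-19655 + 4382) = -418143051567/16943680*(-15273) = 6386298826582791/16943680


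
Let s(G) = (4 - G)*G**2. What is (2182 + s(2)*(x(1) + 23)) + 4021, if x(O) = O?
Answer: 6395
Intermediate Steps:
s(G) = G**2*(4 - G)
(2182 + s(2)*(x(1) + 23)) + 4021 = (2182 + (2**2*(4 - 1*2))*(1 + 23)) + 4021 = (2182 + (4*(4 - 2))*24) + 4021 = (2182 + (4*2)*24) + 4021 = (2182 + 8*24) + 4021 = (2182 + 192) + 4021 = 2374 + 4021 = 6395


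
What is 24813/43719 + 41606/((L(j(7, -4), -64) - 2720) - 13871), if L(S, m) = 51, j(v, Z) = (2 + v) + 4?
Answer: -234760949/120518710 ≈ -1.9479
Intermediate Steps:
j(v, Z) = 6 + v
24813/43719 + 41606/((L(j(7, -4), -64) - 2720) - 13871) = 24813/43719 + 41606/((51 - 2720) - 13871) = 24813*(1/43719) + 41606/(-2669 - 13871) = 8271/14573 + 41606/(-16540) = 8271/14573 + 41606*(-1/16540) = 8271/14573 - 20803/8270 = -234760949/120518710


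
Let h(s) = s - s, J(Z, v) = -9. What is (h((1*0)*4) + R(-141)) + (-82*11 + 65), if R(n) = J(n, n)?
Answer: -846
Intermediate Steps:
R(n) = -9
h(s) = 0
(h((1*0)*4) + R(-141)) + (-82*11 + 65) = (0 - 9) + (-82*11 + 65) = -9 + (-902 + 65) = -9 - 837 = -846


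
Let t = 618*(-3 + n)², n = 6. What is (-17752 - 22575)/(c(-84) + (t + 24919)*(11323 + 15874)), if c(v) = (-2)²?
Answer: -40327/828991761 ≈ -4.8646e-5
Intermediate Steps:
c(v) = 4
t = 5562 (t = 618*(-3 + 6)² = 618*3² = 618*9 = 5562)
(-17752 - 22575)/(c(-84) + (t + 24919)*(11323 + 15874)) = (-17752 - 22575)/(4 + (5562 + 24919)*(11323 + 15874)) = -40327/(4 + 30481*27197) = -40327/(4 + 828991757) = -40327/828991761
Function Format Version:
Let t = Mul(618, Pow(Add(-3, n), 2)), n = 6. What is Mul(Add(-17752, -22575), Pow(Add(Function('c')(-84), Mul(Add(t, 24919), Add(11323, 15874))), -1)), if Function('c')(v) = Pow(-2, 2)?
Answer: Rational(-40327, 828991761) ≈ -4.8646e-5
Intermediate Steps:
Function('c')(v) = 4
t = 5562 (t = Mul(618, Pow(Add(-3, 6), 2)) = Mul(618, Pow(3, 2)) = Mul(618, 9) = 5562)
Mul(Add(-17752, -22575), Pow(Add(Function('c')(-84), Mul(Add(t, 24919), Add(11323, 15874))), -1)) = Mul(Add(-17752, -22575), Pow(Add(4, Mul(Add(5562, 24919), Add(11323, 15874))), -1)) = Mul(-40327, Pow(Add(4, Mul(30481, 27197)), -1)) = Mul(-40327, Pow(Add(4, 828991757), -1)) = Mul(-40327, Pow(828991761, -1)) = Mul(-40327, Rational(1, 828991761)) = Rational(-40327, 828991761)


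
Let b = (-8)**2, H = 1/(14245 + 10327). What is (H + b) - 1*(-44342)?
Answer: 1091144233/24572 ≈ 44406.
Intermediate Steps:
H = 1/24572 ≈ 4.0697e-5
b = 64
(H + b) - 1*(-44342) = (1/24572 + 64) - 1*(-44342) = 1572609/24572 + 44342 = 1091144233/24572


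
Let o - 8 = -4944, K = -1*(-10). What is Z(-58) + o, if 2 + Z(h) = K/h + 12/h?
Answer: -143213/29 ≈ -4938.4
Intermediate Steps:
K = 10
Z(h) = -2 + 22/h (Z(h) = -2 + (10/h + 12/h) = -2 + 22/h)
o = -4936 (o = 8 - 4944 = -4936)
Z(-58) + o = (-2 + 22/(-58)) - 4936 = (-2 + 22*(-1/58)) - 4936 = (-2 - 11/29) - 4936 = -69/29 - 4936 = -143213/29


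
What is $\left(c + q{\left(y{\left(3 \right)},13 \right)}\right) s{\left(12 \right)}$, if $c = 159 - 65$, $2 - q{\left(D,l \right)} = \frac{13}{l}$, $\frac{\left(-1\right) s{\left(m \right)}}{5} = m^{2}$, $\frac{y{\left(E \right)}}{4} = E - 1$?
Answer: $-68400$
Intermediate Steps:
$y{\left(E \right)} = -4 + 4 E$ ($y{\left(E \right)} = 4 \left(E - 1\right) = 4 \left(-1 + E\right) = -4 + 4 E$)
$s{\left(m \right)} = - 5 m^{2}$
$q{\left(D,l \right)} = 2 - \frac{13}{l}$
$c = 94$ ($c = 159 - 65 = 94$)
$\left(c + q{\left(y{\left(3 \right)},13 \right)}\right) s{\left(12 \right)} = \left(94 + \left(2 - \frac{13}{13}\right)\right) \left(- 5 \cdot 12^{2}\right) = \left(94 + \left(2 - 1\right)\right) \left(\left(-5\right) 144\right) = \left(94 + \left(2 - 1\right)\right) \left(-720\right) = \left(94 + 1\right) \left(-720\right) = 95 \left(-720\right) = -68400$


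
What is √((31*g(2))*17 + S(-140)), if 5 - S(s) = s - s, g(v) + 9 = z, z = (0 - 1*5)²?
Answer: √8437 ≈ 91.853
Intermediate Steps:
z = 25 (z = (0 - 5)² = (-5)² = 25)
g(v) = 16 (g(v) = -9 + 25 = 16)
S(s) = 5 (S(s) = 5 - (s - s) = 5 - 1*0 = 5 + 0 = 5)
√((31*g(2))*17 + S(-140)) = √((31*16)*17 + 5) = √(496*17 + 5) = √(8432 + 5) = √8437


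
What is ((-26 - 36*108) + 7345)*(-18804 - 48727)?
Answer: -231698861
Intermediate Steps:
((-26 - 36*108) + 7345)*(-18804 - 48727) = ((-26 - 3888) + 7345)*(-67531) = (-3914 + 7345)*(-67531) = 3431*(-67531) = -231698861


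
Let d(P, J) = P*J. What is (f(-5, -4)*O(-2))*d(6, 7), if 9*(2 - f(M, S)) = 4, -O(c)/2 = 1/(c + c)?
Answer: 98/3 ≈ 32.667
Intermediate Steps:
O(c) = -1/c (O(c) = -2/(c + c) = -2*1/(2*c) = -1/c)
d(P, J) = J*P
f(M, S) = 14/9 (f(M, S) = 2 - ⅑*4 = 2 - 4/9 = 14/9)
(f(-5, -4)*O(-2))*d(6, 7) = (14*(-1/(-2))/9)*(7*6) = (14*(-1*(-½))/9)*42 = ((14/9)*(½))*42 = (7/9)*42 = 98/3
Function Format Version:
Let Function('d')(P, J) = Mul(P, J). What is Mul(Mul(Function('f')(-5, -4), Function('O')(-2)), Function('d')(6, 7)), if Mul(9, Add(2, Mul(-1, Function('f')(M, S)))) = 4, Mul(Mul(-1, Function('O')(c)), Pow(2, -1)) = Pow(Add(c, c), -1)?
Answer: Rational(98, 3) ≈ 32.667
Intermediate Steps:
Function('O')(c) = Mul(-1, Pow(c, -1)) (Function('O')(c) = Mul(-2, Pow(Add(c, c), -1)) = Mul(-2, Pow(Mul(2, c), -1)) = Mul(-2, Mul(Rational(1, 2), Pow(c, -1))) = Mul(-1, Pow(c, -1)))
Function('d')(P, J) = Mul(J, P)
Function('f')(M, S) = Rational(14, 9) (Function('f')(M, S) = Add(2, Mul(Rational(-1, 9), 4)) = Add(2, Rational(-4, 9)) = Rational(14, 9))
Mul(Mul(Function('f')(-5, -4), Function('O')(-2)), Function('d')(6, 7)) = Mul(Mul(Rational(14, 9), Mul(-1, Pow(-2, -1))), Mul(7, 6)) = Mul(Mul(Rational(14, 9), Mul(-1, Rational(-1, 2))), 42) = Mul(Mul(Rational(14, 9), Rational(1, 2)), 42) = Mul(Rational(7, 9), 42) = Rational(98, 3)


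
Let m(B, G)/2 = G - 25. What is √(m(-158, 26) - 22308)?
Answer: I*√22306 ≈ 149.35*I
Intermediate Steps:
m(B, G) = -50 + 2*G (m(B, G) = 2*(G - 25) = 2*(-25 + G) = -50 + 2*G)
√(m(-158, 26) - 22308) = √((-50 + 2*26) - 22308) = √((-50 + 52) - 22308) = √(2 - 22308) = √(-22306) = I*√22306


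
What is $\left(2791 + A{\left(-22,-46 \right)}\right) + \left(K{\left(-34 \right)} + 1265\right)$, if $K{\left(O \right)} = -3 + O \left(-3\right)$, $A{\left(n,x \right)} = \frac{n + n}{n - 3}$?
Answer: $\frac{103919}{25} \approx 4156.8$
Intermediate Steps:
$A{\left(n,x \right)} = \frac{2 n}{-3 + n}$
$K{\left(O \right)} = -3 - 3 O$
$\left(2791 + A{\left(-22,-46 \right)}\right) + \left(K{\left(-34 \right)} + 1265\right) = \left(2791 + 2 \left(-22\right) \frac{1}{-3 - 22}\right) + \left(\left(-3 - -102\right) + 1265\right) = \left(2791 + 2 \left(-22\right) \frac{1}{-25}\right) + \left(\left(-3 + 102\right) + 1265\right) = \left(2791 + 2 \left(-22\right) \left(- \frac{1}{25}\right)\right) + \left(99 + 1265\right) = \left(2791 + \frac{44}{25}\right) + 1364 = \frac{69819}{25} + 1364 = \frac{103919}{25}$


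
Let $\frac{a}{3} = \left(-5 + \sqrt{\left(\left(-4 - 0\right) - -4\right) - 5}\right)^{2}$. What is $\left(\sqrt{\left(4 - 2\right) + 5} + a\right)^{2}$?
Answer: $\left(60 + \sqrt{7} - 30 i \sqrt{5}\right)^{2} \approx -575.51 - 8404.8 i$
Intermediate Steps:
$a = 3 \left(-5 + i \sqrt{5}\right)^{2}$ ($a = 3 \left(-5 + \sqrt{\left(\left(-4 - 0\right) - -4\right) - 5}\right)^{2} = 3 \left(-5 + \sqrt{\left(\left(-4 + 0\right) + 4\right) - 5}\right)^{2} = 3 \left(-5 + \sqrt{\left(-4 + 4\right) - 5}\right)^{2} = 3 \left(-5 + \sqrt{0 - 5}\right)^{2} = 3 \left(-5 + \sqrt{-5}\right)^{2} = 3 \left(-5 + i \sqrt{5}\right)^{2} \approx 60.0 - 67.082 i$)
$\left(\sqrt{\left(4 - 2\right) + 5} + a\right)^{2} = \left(\sqrt{\left(4 - 2\right) + 5} + \left(60 - 30 i \sqrt{5}\right)\right)^{2} = \left(\sqrt{2 + 5} + \left(60 - 30 i \sqrt{5}\right)\right)^{2} = \left(\sqrt{7} + \left(60 - 30 i \sqrt{5}\right)\right)^{2} = \left(60 + \sqrt{7} - 30 i \sqrt{5}\right)^{2}$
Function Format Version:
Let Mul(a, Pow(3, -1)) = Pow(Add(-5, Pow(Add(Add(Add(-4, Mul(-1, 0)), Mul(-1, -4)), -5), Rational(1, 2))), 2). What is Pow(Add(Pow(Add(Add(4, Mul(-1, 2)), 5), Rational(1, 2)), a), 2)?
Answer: Pow(Add(60, Pow(7, Rational(1, 2)), Mul(-30, I, Pow(5, Rational(1, 2)))), 2) ≈ Add(-575.51, Mul(-8404.8, I))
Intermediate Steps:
a = Mul(3, Pow(Add(-5, Mul(I, Pow(5, Rational(1, 2)))), 2)) (a = Mul(3, Pow(Add(-5, Pow(Add(Add(Add(-4, Mul(-1, 0)), Mul(-1, -4)), -5), Rational(1, 2))), 2)) = Mul(3, Pow(Add(-5, Pow(Add(Add(Add(-4, 0), 4), -5), Rational(1, 2))), 2)) = Mul(3, Pow(Add(-5, Pow(Add(Add(-4, 4), -5), Rational(1, 2))), 2)) = Mul(3, Pow(Add(-5, Pow(Add(0, -5), Rational(1, 2))), 2)) = Mul(3, Pow(Add(-5, Pow(-5, Rational(1, 2))), 2)) = Mul(3, Pow(Add(-5, Mul(I, Pow(5, Rational(1, 2)))), 2)) ≈ Add(60.000, Mul(-67.082, I)))
Pow(Add(Pow(Add(Add(4, Mul(-1, 2)), 5), Rational(1, 2)), a), 2) = Pow(Add(Pow(Add(Add(4, Mul(-1, 2)), 5), Rational(1, 2)), Add(60, Mul(-30, I, Pow(5, Rational(1, 2))))), 2) = Pow(Add(Pow(Add(Add(4, -2), 5), Rational(1, 2)), Add(60, Mul(-30, I, Pow(5, Rational(1, 2))))), 2) = Pow(Add(Pow(Add(2, 5), Rational(1, 2)), Add(60, Mul(-30, I, Pow(5, Rational(1, 2))))), 2) = Pow(Add(Pow(7, Rational(1, 2)), Add(60, Mul(-30, I, Pow(5, Rational(1, 2))))), 2) = Pow(Add(60, Pow(7, Rational(1, 2)), Mul(-30, I, Pow(5, Rational(1, 2)))), 2)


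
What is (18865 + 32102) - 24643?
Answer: 26324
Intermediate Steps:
(18865 + 32102) - 24643 = 50967 - 24643 = 26324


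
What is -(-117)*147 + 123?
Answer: 17322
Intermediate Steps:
-(-117)*147 + 123 = -117*(-147) + 123 = 17199 + 123 = 17322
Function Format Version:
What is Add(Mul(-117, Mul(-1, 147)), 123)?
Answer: 17322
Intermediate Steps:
Add(Mul(-117, Mul(-1, 147)), 123) = Add(Mul(-117, -147), 123) = Add(17199, 123) = 17322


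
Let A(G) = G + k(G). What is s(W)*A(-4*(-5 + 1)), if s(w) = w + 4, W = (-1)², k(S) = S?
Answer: 160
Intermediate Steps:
W = 1
s(w) = 4 + w
A(G) = 2*G (A(G) = G + G = 2*G)
s(W)*A(-4*(-5 + 1)) = (4 + 1)*(2*(-4*(-5 + 1))) = 5*(2*(-4*(-4))) = 5*(2*16) = 5*32 = 160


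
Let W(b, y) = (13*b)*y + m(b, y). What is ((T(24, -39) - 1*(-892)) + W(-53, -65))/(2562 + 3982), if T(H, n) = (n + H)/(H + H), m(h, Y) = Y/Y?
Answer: 730843/104704 ≈ 6.9801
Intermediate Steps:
m(h, Y) = 1
T(H, n) = (H + n)/(2*H) (T(H, n) = (H + n)/((2*H)) = (H + n)*(1/(2*H)) = (H + n)/(2*H))
W(b, y) = 1 + 13*b*y (W(b, y) = (13*b)*y + 1 = 13*b*y + 1 = 1 + 13*b*y)
((T(24, -39) - 1*(-892)) + W(-53, -65))/(2562 + 3982) = (((½)*(24 - 39)/24 - 1*(-892)) + (1 + 13*(-53)*(-65)))/(2562 + 3982) = (((½)*(1/24)*(-15) + 892) + (1 + 44785))/6544 = ((-5/16 + 892) + 44786)*(1/6544) = (14267/16 + 44786)*(1/6544) = (730843/16)*(1/6544) = 730843/104704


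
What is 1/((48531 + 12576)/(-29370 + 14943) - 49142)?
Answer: -4809/236344247 ≈ -2.0347e-5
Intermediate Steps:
1/((48531 + 12576)/(-29370 + 14943) - 49142) = 1/(61107/(-14427) - 49142) = 1/(61107*(-1/14427) - 49142) = 1/(-20369/4809 - 49142) = 1/(-236344247/4809) = -4809/236344247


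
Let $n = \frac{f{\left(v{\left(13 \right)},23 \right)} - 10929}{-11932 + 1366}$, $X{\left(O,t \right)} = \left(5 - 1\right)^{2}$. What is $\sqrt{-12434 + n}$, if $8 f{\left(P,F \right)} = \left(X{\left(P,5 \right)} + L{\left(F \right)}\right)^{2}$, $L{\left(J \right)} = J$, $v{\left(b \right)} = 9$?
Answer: $\frac{i \sqrt{616898986467}}{7044} \approx 111.5 i$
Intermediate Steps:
$X{\left(O,t \right)} = 16$ ($X{\left(O,t \right)} = 4^{2} = 16$)
$f{\left(P,F \right)} = \frac{\left(16 + F\right)^{2}}{8}$
$n = \frac{28637}{28176}$ ($n = \frac{\frac{\left(16 + 23\right)^{2}}{8} - 10929}{-11932 + 1366} = \frac{\frac{39^{2}}{8} - 10929}{-10566} = \left(\frac{1}{8} \cdot 1521 - 10929\right) \left(- \frac{1}{10566}\right) = \left(\frac{1521}{8} - 10929\right) \left(- \frac{1}{10566}\right) = \left(- \frac{85911}{8}\right) \left(- \frac{1}{10566}\right) = \frac{28637}{28176} \approx 1.0164$)
$\sqrt{-12434 + n} = \sqrt{-12434 + \frac{28637}{28176}} = \sqrt{- \frac{350311747}{28176}} = \frac{i \sqrt{616898986467}}{7044}$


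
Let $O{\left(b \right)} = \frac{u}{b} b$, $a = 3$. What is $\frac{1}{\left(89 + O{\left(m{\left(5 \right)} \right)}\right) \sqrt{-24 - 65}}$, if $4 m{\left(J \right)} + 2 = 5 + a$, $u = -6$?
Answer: $- \frac{i \sqrt{89}}{7387} \approx - 0.0012771 i$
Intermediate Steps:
$m{\left(J \right)} = \frac{3}{2}$ ($m{\left(J \right)} = - \frac{1}{2} + \frac{5 + 3}{4} = - \frac{1}{2} + \frac{1}{4} \cdot 8 = - \frac{1}{2} + 2 = \frac{3}{2}$)
$O{\left(b \right)} = -6$ ($O{\left(b \right)} = - \frac{6}{b} b = -6$)
$\frac{1}{\left(89 + O{\left(m{\left(5 \right)} \right)}\right) \sqrt{-24 - 65}} = \frac{1}{\left(89 - 6\right) \sqrt{-24 - 65}} = \frac{1}{83 \sqrt{-89}} = \frac{1}{83 i \sqrt{89}} = - \frac{i \sqrt{89}}{7387}$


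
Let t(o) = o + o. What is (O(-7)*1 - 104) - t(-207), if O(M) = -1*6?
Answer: 304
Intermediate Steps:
t(o) = 2*o
O(M) = -6
(O(-7)*1 - 104) - t(-207) = (-6*1 - 104) - 2*(-207) = (-6 - 104) - 1*(-414) = -110 + 414 = 304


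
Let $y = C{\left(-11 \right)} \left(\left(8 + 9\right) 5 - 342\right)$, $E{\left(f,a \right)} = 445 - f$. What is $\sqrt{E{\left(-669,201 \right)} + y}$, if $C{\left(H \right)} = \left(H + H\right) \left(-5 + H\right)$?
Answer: $5 i \sqrt{3574} \approx 298.91 i$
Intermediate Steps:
$C{\left(H \right)} = 2 H \left(-5 + H\right)$
$y = -90464$ ($y = 2 \left(-11\right) \left(-5 - 11\right) \left(\left(8 + 9\right) 5 - 342\right) = 2 \left(-11\right) \left(-16\right) \left(17 \cdot 5 - 342\right) = 352 \left(85 - 342\right) = 352 \left(-257\right) = -90464$)
$\sqrt{E{\left(-669,201 \right)} + y} = \sqrt{\left(445 - -669\right) - 90464} = \sqrt{\left(445 + 669\right) - 90464} = \sqrt{1114 - 90464} = \sqrt{-89350} = 5 i \sqrt{3574}$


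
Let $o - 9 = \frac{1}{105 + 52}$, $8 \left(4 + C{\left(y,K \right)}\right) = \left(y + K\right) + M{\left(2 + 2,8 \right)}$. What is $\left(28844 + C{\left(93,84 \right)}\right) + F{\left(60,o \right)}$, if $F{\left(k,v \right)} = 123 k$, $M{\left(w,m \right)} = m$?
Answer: $\frac{289945}{8} \approx 36243.0$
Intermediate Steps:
$C{\left(y,K \right)} = -3 + \frac{K}{8} + \frac{y}{8}$ ($C{\left(y,K \right)} = -4 + \frac{\left(y + K\right) + 8}{8} = -4 + \frac{\left(K + y\right) + 8}{8} = -4 + \frac{8 + K + y}{8} = -4 + \left(1 + \frac{K}{8} + \frac{y}{8}\right) = -3 + \frac{K}{8} + \frac{y}{8}$)
$o = \frac{1414}{157}$ ($o = 9 + \frac{1}{105 + 52} = 9 + \frac{1}{157} = \frac{1414}{157} \approx 9.0064$)
$\left(28844 + C{\left(93,84 \right)}\right) + F{\left(60,o \right)} = \left(28844 + \left(-3 + \frac{1}{8} \cdot 84 + \frac{1}{8} \cdot 93\right)\right) + 123 \cdot 60 = \left(28844 + \left(-3 + \frac{21}{2} + \frac{93}{8}\right)\right) + 7380 = \left(28844 + \frac{153}{8}\right) + 7380 = \frac{230905}{8} + 7380 = \frac{289945}{8}$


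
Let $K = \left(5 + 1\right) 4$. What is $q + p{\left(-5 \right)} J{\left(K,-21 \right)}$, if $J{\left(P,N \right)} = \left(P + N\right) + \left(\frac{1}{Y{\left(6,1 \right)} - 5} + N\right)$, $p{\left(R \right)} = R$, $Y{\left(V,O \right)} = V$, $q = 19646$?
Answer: $19731$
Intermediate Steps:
$K = 24$ ($K = 6 \cdot 4 = 24$)
$J{\left(P,N \right)} = 1 + P + 2 N$ ($J{\left(P,N \right)} = \left(P + N\right) + \left(\frac{1}{6 - 5} + N\right) = \left(N + P\right) + \left(1^{-1} + N\right) = \left(N + P\right) + \left(1 + N\right) = 1 + P + 2 N$)
$q + p{\left(-5 \right)} J{\left(K,-21 \right)} = 19646 - 5 \left(1 + 24 + 2 \left(-21\right)\right) = 19646 - 5 \left(1 + 24 - 42\right) = 19646 - -85 = 19646 + 85 = 19731$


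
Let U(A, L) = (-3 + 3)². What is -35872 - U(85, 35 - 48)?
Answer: -35872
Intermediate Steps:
U(A, L) = 0 (U(A, L) = 0² = 0)
-35872 - U(85, 35 - 48) = -35872 - 1*0 = -35872 + 0 = -35872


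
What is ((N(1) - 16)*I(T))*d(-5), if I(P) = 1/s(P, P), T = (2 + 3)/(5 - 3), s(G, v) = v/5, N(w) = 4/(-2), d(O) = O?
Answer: 180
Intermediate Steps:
N(w) = -2 (N(w) = 4*(-½) = -2)
s(G, v) = v/5 (s(G, v) = v*(⅕) = v/5)
T = 5/2 ≈ 2.5000
I(P) = 5/P (I(P) = 1/(P/5) = 5/P)
((N(1) - 16)*I(T))*d(-5) = ((-2 - 16)*(5/(5/2)))*(-5) = -90*2/5*(-5) = -18*2*(-5) = -36*(-5) = 180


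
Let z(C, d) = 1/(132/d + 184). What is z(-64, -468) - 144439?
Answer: -1034905396/7165 ≈ -1.4444e+5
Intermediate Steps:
z(C, d) = 1/(184 + 132/d)
z(-64, -468) - 144439 = (¼)*(-468)/(33 + 46*(-468)) - 144439 = (¼)*(-468)/(33 - 21528) - 144439 = (¼)*(-468)/(-21495) - 144439 = (¼)*(-468)*(-1/21495) - 144439 = 39/7165 - 144439 = -1034905396/7165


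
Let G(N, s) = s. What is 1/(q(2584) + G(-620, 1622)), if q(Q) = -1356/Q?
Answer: 646/1047473 ≈ 0.00061672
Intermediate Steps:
1/(q(2584) + G(-620, 1622)) = 1/(-1356/2584 + 1622) = 1/(-1356*1/2584 + 1622) = 1/(-339/646 + 1622) = 1/(1047473/646) = 646/1047473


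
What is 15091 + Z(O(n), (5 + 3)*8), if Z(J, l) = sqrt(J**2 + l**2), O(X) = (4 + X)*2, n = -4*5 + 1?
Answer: 15091 + 2*sqrt(1249) ≈ 15162.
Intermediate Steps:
n = -19 (n = -20 + 1 = -19)
O(X) = 8 + 2*X
15091 + Z(O(n), (5 + 3)*8) = 15091 + sqrt((8 + 2*(-19))**2 + ((5 + 3)*8)**2) = 15091 + sqrt((8 - 38)**2 + (8*8)**2) = 15091 + sqrt((-30)**2 + 64**2) = 15091 + sqrt(900 + 4096) = 15091 + sqrt(4996) = 15091 + 2*sqrt(1249)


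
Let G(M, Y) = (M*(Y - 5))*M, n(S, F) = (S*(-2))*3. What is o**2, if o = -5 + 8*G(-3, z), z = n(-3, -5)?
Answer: 866761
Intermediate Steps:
n(S, F) = -6*S (n(S, F) = -2*S*3 = -6*S)
z = 18 (z = -6*(-3) = 18)
G(M, Y) = M**2*(-5 + Y) (G(M, Y) = (M*(-5 + Y))*M = M**2*(-5 + Y))
o = 931 (o = -5 + 8*((-3)**2*(-5 + 18)) = -5 + 8*(9*13) = -5 + 8*117 = -5 + 936 = 931)
o**2 = 931**2 = 866761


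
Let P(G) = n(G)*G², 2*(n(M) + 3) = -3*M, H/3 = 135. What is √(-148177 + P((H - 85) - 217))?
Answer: I*√7276378/2 ≈ 1348.7*I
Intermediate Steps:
H = 405 (H = 3*135 = 405)
n(M) = -3 - 3*M/2 (n(M) = -3 + (-3*M)/2 = -3 - 3*M/2)
P(G) = G²*(-3 - 3*G/2) (P(G) = (-3 - 3*G/2)*G² = G²*(-3 - 3*G/2))
√(-148177 + P((H - 85) - 217)) = √(-148177 + 3*((405 - 85) - 217)²*(-2 - ((405 - 85) - 217))/2) = √(-148177 + 3*(320 - 217)²*(-2 - (320 - 217))/2) = √(-148177 + (3/2)*103²*(-2 - 1*103)) = √(-148177 + (3/2)*10609*(-2 - 103)) = √(-148177 + (3/2)*10609*(-105)) = √(-148177 - 3341835/2) = √(-3638189/2) = I*√7276378/2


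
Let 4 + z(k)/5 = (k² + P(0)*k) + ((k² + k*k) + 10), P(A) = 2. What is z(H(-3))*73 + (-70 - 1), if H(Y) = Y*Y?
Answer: 97384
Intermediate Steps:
H(Y) = Y²
z(k) = 30 + 10*k + 15*k² (z(k) = -20 + 5*((k² + 2*k) + ((k² + k*k) + 10)) = -20 + 5*((k² + 2*k) + ((k² + k²) + 10)) = -20 + 5*((k² + 2*k) + (2*k² + 10)) = -20 + 5*((k² + 2*k) + (10 + 2*k²)) = -20 + 5*(10 + 2*k + 3*k²) = -20 + (50 + 10*k + 15*k²) = 30 + 10*k + 15*k²)
z(H(-3))*73 + (-70 - 1) = (30 + 10*(-3)² + 15*((-3)²)²)*73 + (-70 - 1) = (30 + 10*9 + 15*9²)*73 - 71 = (30 + 90 + 15*81)*73 - 71 = (30 + 90 + 1215)*73 - 71 = 1335*73 - 71 = 97455 - 71 = 97384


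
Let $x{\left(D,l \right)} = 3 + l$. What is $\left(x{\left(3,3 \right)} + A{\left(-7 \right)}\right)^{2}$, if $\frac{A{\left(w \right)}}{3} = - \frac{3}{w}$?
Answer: $\frac{2601}{49} \approx 53.082$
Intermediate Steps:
$A{\left(w \right)} = - \frac{9}{w}$ ($A{\left(w \right)} = 3 \left(- \frac{3}{w}\right) = - \frac{9}{w}$)
$\left(x{\left(3,3 \right)} + A{\left(-7 \right)}\right)^{2} = \left(\left(3 + 3\right) - \frac{9}{-7}\right)^{2} = \left(6 - - \frac{9}{7}\right)^{2} = \left(6 + \frac{9}{7}\right)^{2} = \left(\frac{51}{7}\right)^{2} = \frac{2601}{49}$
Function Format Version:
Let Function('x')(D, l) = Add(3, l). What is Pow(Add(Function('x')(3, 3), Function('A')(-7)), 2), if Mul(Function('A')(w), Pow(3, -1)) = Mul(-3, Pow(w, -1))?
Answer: Rational(2601, 49) ≈ 53.082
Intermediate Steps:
Function('A')(w) = Mul(-9, Pow(w, -1)) (Function('A')(w) = Mul(3, Mul(-3, Pow(w, -1))) = Mul(-9, Pow(w, -1)))
Pow(Add(Function('x')(3, 3), Function('A')(-7)), 2) = Pow(Add(Add(3, 3), Mul(-9, Pow(-7, -1))), 2) = Pow(Add(6, Mul(-9, Rational(-1, 7))), 2) = Pow(Add(6, Rational(9, 7)), 2) = Pow(Rational(51, 7), 2) = Rational(2601, 49)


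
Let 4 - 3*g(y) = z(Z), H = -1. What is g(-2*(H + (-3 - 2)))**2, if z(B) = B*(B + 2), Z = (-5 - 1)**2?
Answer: 1860496/9 ≈ 2.0672e+5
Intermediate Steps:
Z = 36 (Z = (-6)**2 = 36)
z(B) = B*(2 + B)
g(y) = -1364/3 (g(y) = 4/3 - 12*(2 + 36) = 4/3 - 12*38 = 4/3 - 1/3*1368 = 4/3 - 456 = -1364/3)
g(-2*(H + (-3 - 2)))**2 = (-1364/3)**2 = 1860496/9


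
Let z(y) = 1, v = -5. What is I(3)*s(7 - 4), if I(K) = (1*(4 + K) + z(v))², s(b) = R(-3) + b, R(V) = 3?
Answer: 384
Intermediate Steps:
s(b) = 3 + b
I(K) = (5 + K)² (I(K) = (1*(4 + K) + 1)² = ((4 + K) + 1)² = (5 + K)²)
I(3)*s(7 - 4) = (5 + 3)²*(3 + (7 - 4)) = 8²*(3 + 3) = 64*6 = 384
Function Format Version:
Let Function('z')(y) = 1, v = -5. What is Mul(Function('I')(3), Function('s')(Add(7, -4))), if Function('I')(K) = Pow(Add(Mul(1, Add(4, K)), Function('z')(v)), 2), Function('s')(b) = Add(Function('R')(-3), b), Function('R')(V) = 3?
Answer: 384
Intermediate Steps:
Function('s')(b) = Add(3, b)
Function('I')(K) = Pow(Add(5, K), 2) (Function('I')(K) = Pow(Add(Mul(1, Add(4, K)), 1), 2) = Pow(Add(Add(4, K), 1), 2) = Pow(Add(5, K), 2))
Mul(Function('I')(3), Function('s')(Add(7, -4))) = Mul(Pow(Add(5, 3), 2), Add(3, Add(7, -4))) = Mul(Pow(8, 2), Add(3, 3)) = Mul(64, 6) = 384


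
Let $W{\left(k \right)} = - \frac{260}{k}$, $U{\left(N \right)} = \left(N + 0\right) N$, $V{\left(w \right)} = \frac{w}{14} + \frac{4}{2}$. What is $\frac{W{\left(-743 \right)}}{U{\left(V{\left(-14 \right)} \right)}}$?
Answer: $\frac{260}{743} \approx 0.34993$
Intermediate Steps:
$V{\left(w \right)} = 2 + \frac{w}{14}$ ($V{\left(w \right)} = w \frac{1}{14} + 4 \cdot \frac{1}{2} = \frac{w}{14} + 2 = 2 + \frac{w}{14}$)
$U{\left(N \right)} = N^{2}$ ($U{\left(N \right)} = N N = N^{2}$)
$\frac{W{\left(-743 \right)}}{U{\left(V{\left(-14 \right)} \right)}} = \frac{\left(-260\right) \frac{1}{-743}}{\left(2 + \frac{1}{14} \left(-14\right)\right)^{2}} = \frac{\left(-260\right) \left(- \frac{1}{743}\right)}{\left(2 - 1\right)^{2}} = \frac{260}{743 \cdot 1^{2}} = \frac{260}{743 \cdot 1} = \frac{260}{743} \cdot 1 = \frac{260}{743}$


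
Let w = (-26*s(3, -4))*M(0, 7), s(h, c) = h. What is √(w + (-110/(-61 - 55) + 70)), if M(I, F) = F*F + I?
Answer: I*√12618538/58 ≈ 61.246*I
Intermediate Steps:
M(I, F) = I + F² (M(I, F) = F² + I = I + F²)
w = -3822 (w = (-26*3)*(0 + 7²) = -78*(0 + 49) = -78*49 = -3822)
√(w + (-110/(-61 - 55) + 70)) = √(-3822 + (-110/(-61 - 55) + 70)) = √(-3822 + (-110/(-116) + 70)) = √(-3822 + (-1/116*(-110) + 70)) = √(-3822 + (55/58 + 70)) = √(-3822 + 4115/58) = √(-217561/58) = I*√12618538/58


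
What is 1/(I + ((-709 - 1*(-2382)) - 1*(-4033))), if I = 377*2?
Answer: 1/6460 ≈ 0.00015480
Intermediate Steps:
I = 754
1/(I + ((-709 - 1*(-2382)) - 1*(-4033))) = 1/(754 + ((-709 - 1*(-2382)) - 1*(-4033))) = 1/(754 + ((-709 + 2382) + 4033)) = 1/(754 + (1673 + 4033)) = 1/(754 + 5706) = 1/6460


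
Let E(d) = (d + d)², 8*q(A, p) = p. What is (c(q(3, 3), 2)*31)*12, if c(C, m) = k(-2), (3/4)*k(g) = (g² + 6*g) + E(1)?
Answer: -1984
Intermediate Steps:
q(A, p) = p/8
E(d) = 4*d² (E(d) = (2*d)² = 4*d²)
k(g) = 16/3 + 8*g + 4*g²/3 (k(g) = 4*((g² + 6*g) + 4*1²)/3 = 4*((g² + 6*g) + 4*1)/3 = 4*((g² + 6*g) + 4)/3 = 4*(4 + g² + 6*g)/3 = 16/3 + 8*g + 4*g²/3)
c(C, m) = -16/3 (c(C, m) = 16/3 + 8*(-2) + (4/3)*(-2)² = 16/3 - 16 + (4/3)*4 = 16/3 - 16 + 16/3 = -16/3)
(c(q(3, 3), 2)*31)*12 = -16/3*31*12 = -496/3*12 = -1984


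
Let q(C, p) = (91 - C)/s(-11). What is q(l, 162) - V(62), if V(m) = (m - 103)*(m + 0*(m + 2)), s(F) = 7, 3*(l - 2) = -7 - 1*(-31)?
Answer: 17875/7 ≈ 2553.6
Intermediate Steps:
l = 10 (l = 2 + (-7 - 1*(-31))/3 = 2 + (-7 + 31)/3 = 2 + (1/3)*24 = 2 + 8 = 10)
q(C, p) = 13 - C/7 (q(C, p) = (91 - C)/7 = (91 - C)*(1/7) = 13 - C/7)
V(m) = m*(-103 + m) (V(m) = (-103 + m)*(m + 0*(2 + m)) = (-103 + m)*(m + 0) = (-103 + m)*m = m*(-103 + m))
q(l, 162) - V(62) = (13 - 1/7*10) - 62*(-103 + 62) = (13 - 10/7) - 62*(-41) = 81/7 - 1*(-2542) = 81/7 + 2542 = 17875/7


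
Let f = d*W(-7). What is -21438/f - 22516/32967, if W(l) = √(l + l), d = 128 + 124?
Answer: -22516/32967 + 1191*I*√14/196 ≈ -0.68299 + 22.736*I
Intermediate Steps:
d = 252
W(l) = √2*√l (W(l) = √(2*l) = √2*√l)
f = 252*I*√14 (f = 252*(√2*√(-7)) = 252*(√2*(I*√7)) = 252*(I*√14) = 252*I*√14 ≈ 942.9*I)
-21438/f - 22516/32967 = -21438*(-I*√14/3528) - 22516/32967 = -(-1191)*I*√14/196 - 22516*1/32967 = 1191*I*√14/196 - 22516/32967 = -22516/32967 + 1191*I*√14/196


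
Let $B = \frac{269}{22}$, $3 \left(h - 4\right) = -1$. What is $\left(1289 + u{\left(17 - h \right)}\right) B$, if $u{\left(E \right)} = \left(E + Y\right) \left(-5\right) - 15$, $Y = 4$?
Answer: $\frac{479089}{33} \approx 14518.0$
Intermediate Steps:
$h = \frac{11}{3}$ ($h = 4 + \frac{1}{3} \left(-1\right) = 4 - \frac{1}{3} = \frac{11}{3} \approx 3.6667$)
$u{\left(E \right)} = -35 - 5 E$ ($u{\left(E \right)} = \left(E + 4\right) \left(-5\right) - 15 = \left(4 + E\right) \left(-5\right) - 15 = \left(-20 - 5 E\right) - 15 = -35 - 5 E$)
$B = \frac{269}{22}$ ($B = 269 \cdot \frac{1}{22} = \frac{269}{22} \approx 12.227$)
$\left(1289 + u{\left(17 - h \right)}\right) B = \left(1289 - \left(35 + 5 \left(17 - \frac{11}{3}\right)\right)\right) \frac{269}{22} = \left(1289 - \frac{305}{3}\right) \frac{269}{22} = \frac{3562}{3} \cdot \frac{269}{22} = \frac{479089}{33}$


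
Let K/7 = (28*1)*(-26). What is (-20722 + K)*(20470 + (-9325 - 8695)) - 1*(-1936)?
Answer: -63252164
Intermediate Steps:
K = -5096 (K = 7*((28*1)*(-26)) = 7*(28*(-26)) = 7*(-728) = -5096)
(-20722 + K)*(20470 + (-9325 - 8695)) - 1*(-1936) = (-20722 - 5096)*(20470 + (-9325 - 8695)) - 1*(-1936) = -25818*(20470 - 18020) + 1936 = -25818*2450 + 1936 = -63254100 + 1936 = -63252164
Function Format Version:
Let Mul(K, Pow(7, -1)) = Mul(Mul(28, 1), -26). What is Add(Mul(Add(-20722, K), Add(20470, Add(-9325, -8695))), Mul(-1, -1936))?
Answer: -63252164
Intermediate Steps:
K = -5096 (K = Mul(7, Mul(Mul(28, 1), -26)) = Mul(7, Mul(28, -26)) = Mul(7, -728) = -5096)
Add(Mul(Add(-20722, K), Add(20470, Add(-9325, -8695))), Mul(-1, -1936)) = Add(Mul(Add(-20722, -5096), Add(20470, Add(-9325, -8695))), Mul(-1, -1936)) = Add(Mul(-25818, Add(20470, -18020)), 1936) = Add(Mul(-25818, 2450), 1936) = Add(-63254100, 1936) = -63252164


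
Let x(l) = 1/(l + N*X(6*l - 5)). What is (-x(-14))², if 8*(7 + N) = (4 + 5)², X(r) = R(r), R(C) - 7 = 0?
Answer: 64/3969 ≈ 0.016125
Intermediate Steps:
R(C) = 7 (R(C) = 7 + 0 = 7)
X(r) = 7
N = 25/8 (N = -7 + (4 + 5)²/8 = -7 + (⅛)*9² = -7 + (⅛)*81 = -7 + 81/8 = 25/8 ≈ 3.1250)
x(l) = 1/(175/8 + l) (x(l) = 1/(l + (25/8)*7) = 1/(l + 175/8) = 1/(175/8 + l))
(-x(-14))² = (-8/(175 + 8*(-14)))² = (-8/(175 - 112))² = (-8/63)² = 64/3969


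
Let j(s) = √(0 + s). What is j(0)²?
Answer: 0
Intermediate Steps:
j(s) = √s
j(0)² = (√0)² = 0² = 0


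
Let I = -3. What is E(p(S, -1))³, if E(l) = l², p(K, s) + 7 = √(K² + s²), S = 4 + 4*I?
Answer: (7 - √65)⁶ ≈ 1.4367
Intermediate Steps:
S = -8 (S = 4 + 4*(-3) = 4 - 12 = -8)
p(K, s) = -7 + √(K² + s²)
E(p(S, -1))³ = ((-7 + √((-8)² + (-1)²))²)³ = ((-7 + √(64 + 1))²)³ = ((-7 + √65)²)³ = (-7 + √65)⁶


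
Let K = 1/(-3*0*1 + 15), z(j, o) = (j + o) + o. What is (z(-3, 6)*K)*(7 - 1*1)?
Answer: 18/5 ≈ 3.6000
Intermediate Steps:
z(j, o) = j + 2*o
K = 1/15 (K = 1/(0*1 + 15) = 1/(0 + 15) = 1/15 ≈ 0.066667)
(z(-3, 6)*K)*(7 - 1*1) = ((-3 + 2*6)*(1/15))*(7 - 1*1) = ((-3 + 12)*(1/15))*(7 - 1) = (9*(1/15))*6 = (⅗)*6 = 18/5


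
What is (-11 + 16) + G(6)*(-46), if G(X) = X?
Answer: -271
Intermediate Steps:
(-11 + 16) + G(6)*(-46) = (-11 + 16) + 6*(-46) = 5 - 276 = -271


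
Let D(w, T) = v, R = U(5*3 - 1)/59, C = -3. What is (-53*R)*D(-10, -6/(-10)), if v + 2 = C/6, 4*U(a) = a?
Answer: 1855/236 ≈ 7.8602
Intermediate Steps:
U(a) = a/4
R = 7/118 (R = ((5*3 - 1)/4)/59 = ((15 - 1)/4)*(1/59) = ((¼)*14)*(1/59) = (7/2)*(1/59) = 7/118 ≈ 0.059322)
v = -5/2 (v = -2 - 3/6 = -2 - 3*⅙ = -2 - ½ = -5/2 ≈ -2.5000)
D(w, T) = -5/2
(-53*R)*D(-10, -6/(-10)) = -53*7/118*(-5/2) = -371/118*(-5/2) = 1855/236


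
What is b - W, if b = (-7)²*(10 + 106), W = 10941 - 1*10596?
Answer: 5339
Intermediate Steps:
W = 345 (W = 10941 - 10596 = 345)
b = 5684 (b = 49*116 = 5684)
b - W = 5684 - 1*345 = 5684 - 345 = 5339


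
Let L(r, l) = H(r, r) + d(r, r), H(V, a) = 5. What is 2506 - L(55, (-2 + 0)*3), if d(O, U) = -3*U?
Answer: 2666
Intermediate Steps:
L(r, l) = 5 - 3*r
2506 - L(55, (-2 + 0)*3) = 2506 - (5 - 3*55) = 2506 - (5 - 165) = 2506 - 1*(-160) = 2506 + 160 = 2666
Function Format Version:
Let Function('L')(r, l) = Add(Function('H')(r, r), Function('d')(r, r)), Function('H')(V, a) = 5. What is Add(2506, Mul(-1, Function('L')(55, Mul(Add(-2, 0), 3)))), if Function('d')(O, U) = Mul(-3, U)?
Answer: 2666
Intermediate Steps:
Function('L')(r, l) = Add(5, Mul(-3, r))
Add(2506, Mul(-1, Function('L')(55, Mul(Add(-2, 0), 3)))) = Add(2506, Mul(-1, Add(5, Mul(-3, 55)))) = Add(2506, Mul(-1, Add(5, -165))) = Add(2506, Mul(-1, -160)) = Add(2506, 160) = 2666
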